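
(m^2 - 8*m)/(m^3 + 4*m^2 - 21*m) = (m - 8)/(m^2 + 4*m - 21)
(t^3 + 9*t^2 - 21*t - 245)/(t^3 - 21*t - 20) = (t^2 + 14*t + 49)/(t^2 + 5*t + 4)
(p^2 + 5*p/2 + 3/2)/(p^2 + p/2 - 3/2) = (p + 1)/(p - 1)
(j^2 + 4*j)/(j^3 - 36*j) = (j + 4)/(j^2 - 36)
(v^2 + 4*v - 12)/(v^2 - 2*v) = (v + 6)/v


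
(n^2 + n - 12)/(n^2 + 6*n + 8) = (n - 3)/(n + 2)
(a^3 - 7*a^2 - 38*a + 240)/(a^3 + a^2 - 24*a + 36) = (a^2 - 13*a + 40)/(a^2 - 5*a + 6)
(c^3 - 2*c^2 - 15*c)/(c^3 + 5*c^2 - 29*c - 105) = c/(c + 7)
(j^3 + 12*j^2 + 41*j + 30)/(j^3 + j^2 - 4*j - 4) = (j^2 + 11*j + 30)/(j^2 - 4)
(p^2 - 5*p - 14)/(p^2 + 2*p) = (p - 7)/p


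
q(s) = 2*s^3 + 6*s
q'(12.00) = 870.00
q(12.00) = 3528.00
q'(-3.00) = 60.00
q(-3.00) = -72.00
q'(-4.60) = 132.96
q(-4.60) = -222.27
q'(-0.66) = 8.61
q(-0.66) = -4.53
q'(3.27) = 70.16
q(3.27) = 89.55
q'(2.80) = 53.04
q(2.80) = 60.70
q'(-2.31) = 38.02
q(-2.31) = -38.51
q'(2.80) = 53.04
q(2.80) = 60.70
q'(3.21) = 67.82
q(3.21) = 85.41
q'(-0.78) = 9.65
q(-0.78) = -5.63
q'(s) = 6*s^2 + 6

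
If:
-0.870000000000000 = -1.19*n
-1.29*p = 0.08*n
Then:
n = 0.73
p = -0.05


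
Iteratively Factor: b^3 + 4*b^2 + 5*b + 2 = (b + 1)*(b^2 + 3*b + 2) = (b + 1)^2*(b + 2)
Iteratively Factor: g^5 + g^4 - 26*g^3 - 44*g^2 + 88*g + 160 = (g + 2)*(g^4 - g^3 - 24*g^2 + 4*g + 80) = (g + 2)^2*(g^3 - 3*g^2 - 18*g + 40) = (g - 5)*(g + 2)^2*(g^2 + 2*g - 8) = (g - 5)*(g + 2)^2*(g + 4)*(g - 2)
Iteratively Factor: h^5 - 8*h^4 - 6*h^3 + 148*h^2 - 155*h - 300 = (h - 5)*(h^4 - 3*h^3 - 21*h^2 + 43*h + 60) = (h - 5)^2*(h^3 + 2*h^2 - 11*h - 12) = (h - 5)^2*(h + 1)*(h^2 + h - 12) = (h - 5)^2*(h + 1)*(h + 4)*(h - 3)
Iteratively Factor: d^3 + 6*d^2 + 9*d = (d + 3)*(d^2 + 3*d) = d*(d + 3)*(d + 3)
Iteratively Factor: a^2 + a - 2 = (a - 1)*(a + 2)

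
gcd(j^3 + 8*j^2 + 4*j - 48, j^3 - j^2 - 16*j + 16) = j + 4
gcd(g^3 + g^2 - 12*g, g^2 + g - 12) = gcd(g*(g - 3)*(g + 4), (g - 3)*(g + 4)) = g^2 + g - 12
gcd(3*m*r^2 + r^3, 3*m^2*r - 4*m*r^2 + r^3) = r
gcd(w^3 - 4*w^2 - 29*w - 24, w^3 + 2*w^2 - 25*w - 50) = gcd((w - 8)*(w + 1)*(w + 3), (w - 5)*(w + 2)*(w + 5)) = 1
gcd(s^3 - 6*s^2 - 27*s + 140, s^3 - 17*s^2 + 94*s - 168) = s^2 - 11*s + 28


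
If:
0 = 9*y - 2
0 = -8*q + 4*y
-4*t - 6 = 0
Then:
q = 1/9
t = -3/2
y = 2/9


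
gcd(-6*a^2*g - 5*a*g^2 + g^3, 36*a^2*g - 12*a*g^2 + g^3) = 6*a*g - g^2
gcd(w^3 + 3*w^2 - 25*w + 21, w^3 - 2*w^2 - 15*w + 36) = w - 3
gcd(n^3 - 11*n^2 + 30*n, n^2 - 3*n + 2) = 1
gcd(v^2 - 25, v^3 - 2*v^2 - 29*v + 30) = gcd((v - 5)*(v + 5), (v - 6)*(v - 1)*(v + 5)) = v + 5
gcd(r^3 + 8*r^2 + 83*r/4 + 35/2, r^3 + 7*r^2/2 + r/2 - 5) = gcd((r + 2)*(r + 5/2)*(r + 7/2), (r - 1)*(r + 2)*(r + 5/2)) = r^2 + 9*r/2 + 5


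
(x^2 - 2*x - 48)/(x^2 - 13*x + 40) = (x + 6)/(x - 5)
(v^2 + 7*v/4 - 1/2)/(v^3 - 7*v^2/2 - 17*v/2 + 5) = (4*v - 1)/(2*(2*v^2 - 11*v + 5))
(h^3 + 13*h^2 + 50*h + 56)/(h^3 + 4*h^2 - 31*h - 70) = (h + 4)/(h - 5)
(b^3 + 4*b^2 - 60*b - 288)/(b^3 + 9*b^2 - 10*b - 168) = (b^2 - 2*b - 48)/(b^2 + 3*b - 28)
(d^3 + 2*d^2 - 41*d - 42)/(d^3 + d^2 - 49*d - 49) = (d - 6)/(d - 7)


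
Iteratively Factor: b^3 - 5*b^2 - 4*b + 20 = (b - 5)*(b^2 - 4) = (b - 5)*(b - 2)*(b + 2)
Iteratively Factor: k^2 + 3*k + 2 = (k + 2)*(k + 1)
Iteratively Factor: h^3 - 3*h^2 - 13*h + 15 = (h - 1)*(h^2 - 2*h - 15) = (h - 1)*(h + 3)*(h - 5)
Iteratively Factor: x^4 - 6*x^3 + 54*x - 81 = (x + 3)*(x^3 - 9*x^2 + 27*x - 27) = (x - 3)*(x + 3)*(x^2 - 6*x + 9) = (x - 3)^2*(x + 3)*(x - 3)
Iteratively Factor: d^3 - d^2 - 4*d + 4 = (d - 2)*(d^2 + d - 2) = (d - 2)*(d + 2)*(d - 1)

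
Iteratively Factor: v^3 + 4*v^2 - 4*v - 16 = (v + 2)*(v^2 + 2*v - 8) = (v + 2)*(v + 4)*(v - 2)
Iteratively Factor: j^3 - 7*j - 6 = (j + 1)*(j^2 - j - 6) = (j - 3)*(j + 1)*(j + 2)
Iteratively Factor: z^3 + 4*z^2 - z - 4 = (z - 1)*(z^2 + 5*z + 4) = (z - 1)*(z + 4)*(z + 1)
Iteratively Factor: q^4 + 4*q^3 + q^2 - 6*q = (q + 3)*(q^3 + q^2 - 2*q) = q*(q + 3)*(q^2 + q - 2) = q*(q - 1)*(q + 3)*(q + 2)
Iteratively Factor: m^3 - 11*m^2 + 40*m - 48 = (m - 3)*(m^2 - 8*m + 16) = (m - 4)*(m - 3)*(m - 4)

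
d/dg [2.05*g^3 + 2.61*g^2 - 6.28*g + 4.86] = 6.15*g^2 + 5.22*g - 6.28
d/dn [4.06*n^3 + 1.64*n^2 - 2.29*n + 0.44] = 12.18*n^2 + 3.28*n - 2.29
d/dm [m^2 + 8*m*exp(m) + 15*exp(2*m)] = 8*m*exp(m) + 2*m + 30*exp(2*m) + 8*exp(m)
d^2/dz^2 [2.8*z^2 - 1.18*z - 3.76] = 5.60000000000000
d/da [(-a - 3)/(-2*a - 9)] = 3/(2*a + 9)^2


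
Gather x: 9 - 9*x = 9 - 9*x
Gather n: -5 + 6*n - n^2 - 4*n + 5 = -n^2 + 2*n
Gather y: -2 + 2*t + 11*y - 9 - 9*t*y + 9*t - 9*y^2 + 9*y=11*t - 9*y^2 + y*(20 - 9*t) - 11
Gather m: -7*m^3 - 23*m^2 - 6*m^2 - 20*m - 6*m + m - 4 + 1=-7*m^3 - 29*m^2 - 25*m - 3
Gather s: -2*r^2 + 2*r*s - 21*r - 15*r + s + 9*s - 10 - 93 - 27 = -2*r^2 - 36*r + s*(2*r + 10) - 130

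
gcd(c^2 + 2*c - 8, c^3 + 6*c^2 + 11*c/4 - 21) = c + 4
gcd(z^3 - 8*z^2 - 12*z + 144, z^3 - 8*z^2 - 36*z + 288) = z - 6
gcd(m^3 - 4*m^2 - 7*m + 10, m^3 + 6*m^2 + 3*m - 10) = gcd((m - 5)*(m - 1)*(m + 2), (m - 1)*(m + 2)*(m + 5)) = m^2 + m - 2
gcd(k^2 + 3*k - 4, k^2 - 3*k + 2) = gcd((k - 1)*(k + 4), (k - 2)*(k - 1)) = k - 1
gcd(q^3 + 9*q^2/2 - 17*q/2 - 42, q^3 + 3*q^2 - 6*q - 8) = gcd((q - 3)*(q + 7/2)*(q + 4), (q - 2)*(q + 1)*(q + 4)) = q + 4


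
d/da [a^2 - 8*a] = 2*a - 8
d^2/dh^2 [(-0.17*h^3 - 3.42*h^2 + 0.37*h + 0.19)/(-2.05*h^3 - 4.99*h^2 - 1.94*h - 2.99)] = (25.2670699999999*h^6 - 13.38609*h^5 - 126.40341*h^4 - 410.069748*h^3 - 305.948754*h^2 + 38.19327*h + 69.682198)/(8.615125*h^9 + 62.911425*h^8 + 177.594165*h^7 + 281.019304*h^6 + 351.581952*h^5 + 351.042369*h^4 + 235.952963*h^3 + 167.592789*h^2 + 52.031382*h + 26.730899)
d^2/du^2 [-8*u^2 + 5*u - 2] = -16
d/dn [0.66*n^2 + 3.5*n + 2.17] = 1.32*n + 3.5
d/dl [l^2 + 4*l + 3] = 2*l + 4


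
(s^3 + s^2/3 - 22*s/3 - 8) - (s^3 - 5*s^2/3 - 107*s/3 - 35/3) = 2*s^2 + 85*s/3 + 11/3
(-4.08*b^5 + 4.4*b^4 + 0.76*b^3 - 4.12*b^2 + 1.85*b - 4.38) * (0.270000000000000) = -1.1016*b^5 + 1.188*b^4 + 0.2052*b^3 - 1.1124*b^2 + 0.4995*b - 1.1826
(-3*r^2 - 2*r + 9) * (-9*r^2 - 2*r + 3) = 27*r^4 + 24*r^3 - 86*r^2 - 24*r + 27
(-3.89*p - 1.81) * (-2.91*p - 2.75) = 11.3199*p^2 + 15.9646*p + 4.9775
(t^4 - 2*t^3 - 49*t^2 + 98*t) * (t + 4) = t^5 + 2*t^4 - 57*t^3 - 98*t^2 + 392*t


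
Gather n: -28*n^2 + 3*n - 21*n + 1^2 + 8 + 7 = -28*n^2 - 18*n + 16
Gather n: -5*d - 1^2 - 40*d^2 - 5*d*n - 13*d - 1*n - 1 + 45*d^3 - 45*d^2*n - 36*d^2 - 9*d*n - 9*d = 45*d^3 - 76*d^2 - 27*d + n*(-45*d^2 - 14*d - 1) - 2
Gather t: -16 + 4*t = 4*t - 16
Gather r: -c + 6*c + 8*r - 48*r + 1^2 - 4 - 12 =5*c - 40*r - 15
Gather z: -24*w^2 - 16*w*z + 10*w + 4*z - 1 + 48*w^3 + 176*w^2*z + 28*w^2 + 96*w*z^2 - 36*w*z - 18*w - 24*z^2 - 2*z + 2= 48*w^3 + 4*w^2 - 8*w + z^2*(96*w - 24) + z*(176*w^2 - 52*w + 2) + 1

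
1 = 1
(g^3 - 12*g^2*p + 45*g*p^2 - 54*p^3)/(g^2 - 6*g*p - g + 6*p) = (g^2 - 6*g*p + 9*p^2)/(g - 1)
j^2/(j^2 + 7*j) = j/(j + 7)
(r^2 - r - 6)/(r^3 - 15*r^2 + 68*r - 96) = (r + 2)/(r^2 - 12*r + 32)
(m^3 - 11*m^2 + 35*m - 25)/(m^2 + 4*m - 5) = (m^2 - 10*m + 25)/(m + 5)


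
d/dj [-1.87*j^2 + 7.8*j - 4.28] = 7.8 - 3.74*j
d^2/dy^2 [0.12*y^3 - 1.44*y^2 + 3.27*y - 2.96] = 0.72*y - 2.88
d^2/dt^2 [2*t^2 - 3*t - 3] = 4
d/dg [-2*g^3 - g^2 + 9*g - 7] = -6*g^2 - 2*g + 9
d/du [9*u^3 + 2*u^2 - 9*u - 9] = 27*u^2 + 4*u - 9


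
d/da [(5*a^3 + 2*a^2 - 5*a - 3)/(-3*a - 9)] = (-10*a^3 - 47*a^2 - 12*a + 12)/(3*(a^2 + 6*a + 9))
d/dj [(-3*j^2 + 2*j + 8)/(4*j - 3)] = 2*(-6*j^2 + 9*j - 19)/(16*j^2 - 24*j + 9)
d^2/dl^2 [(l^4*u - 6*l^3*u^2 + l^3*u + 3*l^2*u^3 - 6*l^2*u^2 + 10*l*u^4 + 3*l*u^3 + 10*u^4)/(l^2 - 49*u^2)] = 2*u*(-l^6 + 147*l^4*u^2 + 284*l^3*u^3 - 52*l^3*u^2 - 14847*l^2*u^4 + 852*l^2*u^3 + 41748*l*u^5 - 7644*l*u^4 - 7203*u^6 + 13916*u^5)/(-l^6 + 147*l^4*u^2 - 7203*l^2*u^4 + 117649*u^6)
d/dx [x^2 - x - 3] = 2*x - 1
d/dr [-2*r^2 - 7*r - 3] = -4*r - 7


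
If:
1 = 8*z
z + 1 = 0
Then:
No Solution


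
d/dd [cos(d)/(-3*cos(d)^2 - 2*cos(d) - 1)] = (sin(d) - 3*sin(3*d))/(4*cos(d) + 3*cos(2*d) + 5)^2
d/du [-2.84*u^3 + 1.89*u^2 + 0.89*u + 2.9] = -8.52*u^2 + 3.78*u + 0.89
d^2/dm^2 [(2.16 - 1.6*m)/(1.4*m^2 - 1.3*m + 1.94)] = (-(1.6*m - 2.16)*(2.8*m - 1.3)*(5.6*m - 2.6) + (13.44*m - 10.208)*(1.4*m^2 - 1.3*m + 1.94))/(1.4*m^2 - 1.3*m + 1.94)^3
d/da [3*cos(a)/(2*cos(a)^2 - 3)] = 3*(cos(2*a) + 4)*sin(a)/(cos(2*a) - 2)^2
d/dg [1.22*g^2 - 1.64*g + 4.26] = 2.44*g - 1.64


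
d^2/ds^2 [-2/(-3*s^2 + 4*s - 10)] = 4*(-9*s^2 + 12*s + 4*(3*s - 2)^2 - 30)/(3*s^2 - 4*s + 10)^3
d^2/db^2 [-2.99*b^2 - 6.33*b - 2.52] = -5.98000000000000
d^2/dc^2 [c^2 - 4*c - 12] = 2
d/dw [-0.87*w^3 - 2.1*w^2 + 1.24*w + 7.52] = -2.61*w^2 - 4.2*w + 1.24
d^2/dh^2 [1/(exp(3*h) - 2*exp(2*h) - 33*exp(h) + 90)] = ((-9*exp(2*h) + 8*exp(h) + 33)*(exp(3*h) - 2*exp(2*h) - 33*exp(h) + 90) + 2*(-3*exp(2*h) + 4*exp(h) + 33)^2*exp(h))*exp(h)/(exp(3*h) - 2*exp(2*h) - 33*exp(h) + 90)^3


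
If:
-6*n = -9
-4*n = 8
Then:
No Solution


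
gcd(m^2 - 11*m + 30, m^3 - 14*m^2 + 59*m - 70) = m - 5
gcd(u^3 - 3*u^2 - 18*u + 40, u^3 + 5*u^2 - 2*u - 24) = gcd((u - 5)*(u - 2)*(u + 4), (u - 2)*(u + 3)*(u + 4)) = u^2 + 2*u - 8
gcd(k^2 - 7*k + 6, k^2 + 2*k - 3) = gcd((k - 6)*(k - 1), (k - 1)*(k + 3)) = k - 1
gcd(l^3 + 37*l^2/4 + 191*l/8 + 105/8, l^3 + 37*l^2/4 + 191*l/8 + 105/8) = l^3 + 37*l^2/4 + 191*l/8 + 105/8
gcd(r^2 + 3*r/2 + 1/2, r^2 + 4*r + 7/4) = r + 1/2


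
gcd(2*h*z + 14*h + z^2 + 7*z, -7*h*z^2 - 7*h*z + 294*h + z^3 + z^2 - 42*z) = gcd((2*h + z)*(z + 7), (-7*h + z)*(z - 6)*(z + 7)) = z + 7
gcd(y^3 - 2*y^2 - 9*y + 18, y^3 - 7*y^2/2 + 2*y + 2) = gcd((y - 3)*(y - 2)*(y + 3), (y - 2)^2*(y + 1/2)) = y - 2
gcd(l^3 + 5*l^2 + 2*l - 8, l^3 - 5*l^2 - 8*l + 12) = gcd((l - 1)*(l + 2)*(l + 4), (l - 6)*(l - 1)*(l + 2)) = l^2 + l - 2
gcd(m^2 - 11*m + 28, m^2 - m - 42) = m - 7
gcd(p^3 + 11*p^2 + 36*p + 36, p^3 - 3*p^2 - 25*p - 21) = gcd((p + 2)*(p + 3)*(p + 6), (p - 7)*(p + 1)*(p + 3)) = p + 3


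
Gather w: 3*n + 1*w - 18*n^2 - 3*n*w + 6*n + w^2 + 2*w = -18*n^2 + 9*n + w^2 + w*(3 - 3*n)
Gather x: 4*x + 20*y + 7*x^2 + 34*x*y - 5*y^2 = 7*x^2 + x*(34*y + 4) - 5*y^2 + 20*y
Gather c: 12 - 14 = -2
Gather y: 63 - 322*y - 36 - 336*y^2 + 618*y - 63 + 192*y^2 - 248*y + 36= -144*y^2 + 48*y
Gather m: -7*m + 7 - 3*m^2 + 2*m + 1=-3*m^2 - 5*m + 8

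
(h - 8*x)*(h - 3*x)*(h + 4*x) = h^3 - 7*h^2*x - 20*h*x^2 + 96*x^3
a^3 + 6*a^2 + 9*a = a*(a + 3)^2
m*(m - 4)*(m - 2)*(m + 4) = m^4 - 2*m^3 - 16*m^2 + 32*m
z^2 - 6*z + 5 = (z - 5)*(z - 1)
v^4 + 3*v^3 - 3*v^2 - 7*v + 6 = (v - 1)^2*(v + 2)*(v + 3)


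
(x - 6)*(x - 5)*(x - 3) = x^3 - 14*x^2 + 63*x - 90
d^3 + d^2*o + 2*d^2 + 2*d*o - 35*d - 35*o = (d - 5)*(d + 7)*(d + o)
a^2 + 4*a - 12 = (a - 2)*(a + 6)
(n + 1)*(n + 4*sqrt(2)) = n^2 + n + 4*sqrt(2)*n + 4*sqrt(2)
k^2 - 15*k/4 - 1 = (k - 4)*(k + 1/4)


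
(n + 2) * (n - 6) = n^2 - 4*n - 12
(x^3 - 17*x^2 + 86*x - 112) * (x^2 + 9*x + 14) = x^5 - 8*x^4 - 53*x^3 + 424*x^2 + 196*x - 1568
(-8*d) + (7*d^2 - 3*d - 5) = 7*d^2 - 11*d - 5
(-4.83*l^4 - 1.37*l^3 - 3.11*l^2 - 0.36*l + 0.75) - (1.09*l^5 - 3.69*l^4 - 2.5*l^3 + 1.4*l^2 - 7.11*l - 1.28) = -1.09*l^5 - 1.14*l^4 + 1.13*l^3 - 4.51*l^2 + 6.75*l + 2.03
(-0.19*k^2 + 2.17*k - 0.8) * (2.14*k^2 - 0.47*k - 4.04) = -0.4066*k^4 + 4.7331*k^3 - 1.9643*k^2 - 8.3908*k + 3.232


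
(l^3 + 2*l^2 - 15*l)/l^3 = 1 + 2/l - 15/l^2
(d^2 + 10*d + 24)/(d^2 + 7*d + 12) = (d + 6)/(d + 3)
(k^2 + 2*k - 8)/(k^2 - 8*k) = (k^2 + 2*k - 8)/(k*(k - 8))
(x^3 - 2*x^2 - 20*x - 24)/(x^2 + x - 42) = (x^2 + 4*x + 4)/(x + 7)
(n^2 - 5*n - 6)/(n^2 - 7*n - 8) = (n - 6)/(n - 8)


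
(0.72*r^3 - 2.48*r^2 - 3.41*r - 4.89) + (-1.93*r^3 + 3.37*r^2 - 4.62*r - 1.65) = -1.21*r^3 + 0.89*r^2 - 8.03*r - 6.54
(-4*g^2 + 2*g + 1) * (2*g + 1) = -8*g^3 + 4*g + 1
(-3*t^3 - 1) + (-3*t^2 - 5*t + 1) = -3*t^3 - 3*t^2 - 5*t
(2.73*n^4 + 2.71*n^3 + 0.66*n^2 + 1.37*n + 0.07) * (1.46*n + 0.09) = 3.9858*n^5 + 4.2023*n^4 + 1.2075*n^3 + 2.0596*n^2 + 0.2255*n + 0.0063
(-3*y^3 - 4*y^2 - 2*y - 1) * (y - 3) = -3*y^4 + 5*y^3 + 10*y^2 + 5*y + 3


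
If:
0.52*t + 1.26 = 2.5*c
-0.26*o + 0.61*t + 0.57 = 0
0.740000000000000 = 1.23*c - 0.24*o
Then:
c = 0.07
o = -2.74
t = -2.10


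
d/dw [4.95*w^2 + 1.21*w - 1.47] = 9.9*w + 1.21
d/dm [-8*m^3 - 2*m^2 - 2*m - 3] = -24*m^2 - 4*m - 2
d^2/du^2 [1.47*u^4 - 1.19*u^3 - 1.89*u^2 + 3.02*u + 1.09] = 17.64*u^2 - 7.14*u - 3.78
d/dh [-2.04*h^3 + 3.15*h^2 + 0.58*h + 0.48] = -6.12*h^2 + 6.3*h + 0.58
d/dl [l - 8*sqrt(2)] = 1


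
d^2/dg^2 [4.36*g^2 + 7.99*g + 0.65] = 8.72000000000000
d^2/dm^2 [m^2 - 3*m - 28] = 2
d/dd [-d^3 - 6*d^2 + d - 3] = -3*d^2 - 12*d + 1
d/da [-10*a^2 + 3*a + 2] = 3 - 20*a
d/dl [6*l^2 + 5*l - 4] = 12*l + 5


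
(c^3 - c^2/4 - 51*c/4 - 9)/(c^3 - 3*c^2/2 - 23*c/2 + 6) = (4*c + 3)/(2*(2*c - 1))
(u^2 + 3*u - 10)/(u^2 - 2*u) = (u + 5)/u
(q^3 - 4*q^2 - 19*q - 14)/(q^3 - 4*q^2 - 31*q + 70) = (q^2 + 3*q + 2)/(q^2 + 3*q - 10)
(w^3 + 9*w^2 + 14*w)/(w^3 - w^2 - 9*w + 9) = w*(w^2 + 9*w + 14)/(w^3 - w^2 - 9*w + 9)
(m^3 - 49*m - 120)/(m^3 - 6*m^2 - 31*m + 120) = (m + 3)/(m - 3)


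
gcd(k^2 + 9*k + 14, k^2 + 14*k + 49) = k + 7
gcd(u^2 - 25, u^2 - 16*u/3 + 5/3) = u - 5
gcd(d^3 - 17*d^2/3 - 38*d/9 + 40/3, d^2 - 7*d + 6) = d - 6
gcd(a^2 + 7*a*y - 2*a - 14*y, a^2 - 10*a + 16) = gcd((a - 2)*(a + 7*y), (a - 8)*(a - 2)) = a - 2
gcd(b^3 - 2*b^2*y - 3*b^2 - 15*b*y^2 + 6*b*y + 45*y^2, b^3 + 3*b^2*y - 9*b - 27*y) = b^2 + 3*b*y - 3*b - 9*y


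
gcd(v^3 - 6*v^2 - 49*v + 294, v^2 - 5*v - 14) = v - 7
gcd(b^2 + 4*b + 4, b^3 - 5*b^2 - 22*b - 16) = b + 2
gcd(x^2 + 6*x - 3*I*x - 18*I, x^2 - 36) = x + 6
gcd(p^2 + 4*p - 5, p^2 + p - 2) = p - 1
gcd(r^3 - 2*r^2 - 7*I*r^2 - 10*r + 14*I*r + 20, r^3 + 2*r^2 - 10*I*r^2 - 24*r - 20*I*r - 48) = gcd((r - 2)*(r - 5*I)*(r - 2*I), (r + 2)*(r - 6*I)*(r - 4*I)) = 1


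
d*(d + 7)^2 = d^3 + 14*d^2 + 49*d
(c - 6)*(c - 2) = c^2 - 8*c + 12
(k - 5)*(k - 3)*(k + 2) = k^3 - 6*k^2 - k + 30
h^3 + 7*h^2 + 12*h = h*(h + 3)*(h + 4)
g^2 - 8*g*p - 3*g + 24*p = (g - 3)*(g - 8*p)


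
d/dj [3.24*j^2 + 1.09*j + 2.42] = 6.48*j + 1.09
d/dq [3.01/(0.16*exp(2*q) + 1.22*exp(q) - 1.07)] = (-0.9632*exp(q) - 3.6722)*exp(q)/(0.16*exp(2*q) + 1.22*exp(q) - 1.07)^2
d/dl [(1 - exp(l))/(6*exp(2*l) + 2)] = (3*exp(2*l) - 6*exp(l) - 1)*exp(l)/(2*(9*exp(4*l) + 6*exp(2*l) + 1))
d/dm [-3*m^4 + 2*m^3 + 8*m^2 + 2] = 2*m*(-6*m^2 + 3*m + 8)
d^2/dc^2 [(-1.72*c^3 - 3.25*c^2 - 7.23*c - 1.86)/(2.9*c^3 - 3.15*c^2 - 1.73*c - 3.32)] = (-86.0894*c^6 - 416.60124*c^5 - 87.9883199999997*c^4 - 321.139876*c^3 - 745.413612*c^2 + 171.651972*c + 39.177028)/(24.389*c^9 - 79.4745*c^8 + 42.67785*c^7 - 20.198175*c^6 + 156.509655*c^5 - 27.172365*c^4 - 17.836877*c^3 - 133.970964*c^2 - 57.206256*c - 36.594368)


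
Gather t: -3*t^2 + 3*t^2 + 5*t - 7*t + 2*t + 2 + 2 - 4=0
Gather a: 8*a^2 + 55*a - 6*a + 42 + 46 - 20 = 8*a^2 + 49*a + 68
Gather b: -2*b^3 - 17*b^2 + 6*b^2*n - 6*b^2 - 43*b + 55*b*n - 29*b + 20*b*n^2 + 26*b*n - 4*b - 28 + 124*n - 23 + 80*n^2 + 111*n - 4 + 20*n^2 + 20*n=-2*b^3 + b^2*(6*n - 23) + b*(20*n^2 + 81*n - 76) + 100*n^2 + 255*n - 55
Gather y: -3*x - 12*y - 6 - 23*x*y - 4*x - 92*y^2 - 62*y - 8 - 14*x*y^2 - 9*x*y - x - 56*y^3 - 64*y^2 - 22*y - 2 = -8*x - 56*y^3 + y^2*(-14*x - 156) + y*(-32*x - 96) - 16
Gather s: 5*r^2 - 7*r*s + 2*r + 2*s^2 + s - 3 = 5*r^2 + 2*r + 2*s^2 + s*(1 - 7*r) - 3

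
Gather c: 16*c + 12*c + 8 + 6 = 28*c + 14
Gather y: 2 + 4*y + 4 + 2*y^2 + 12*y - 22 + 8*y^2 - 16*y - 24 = 10*y^2 - 40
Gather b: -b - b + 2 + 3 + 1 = 6 - 2*b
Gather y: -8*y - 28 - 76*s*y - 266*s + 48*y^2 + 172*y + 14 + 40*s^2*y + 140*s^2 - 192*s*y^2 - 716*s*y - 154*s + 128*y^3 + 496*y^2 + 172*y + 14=140*s^2 - 420*s + 128*y^3 + y^2*(544 - 192*s) + y*(40*s^2 - 792*s + 336)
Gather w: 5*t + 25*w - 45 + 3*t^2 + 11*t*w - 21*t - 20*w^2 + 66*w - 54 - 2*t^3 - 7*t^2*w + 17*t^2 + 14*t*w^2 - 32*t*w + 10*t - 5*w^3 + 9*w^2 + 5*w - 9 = -2*t^3 + 20*t^2 - 6*t - 5*w^3 + w^2*(14*t - 11) + w*(-7*t^2 - 21*t + 96) - 108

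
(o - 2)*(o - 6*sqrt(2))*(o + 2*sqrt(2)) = o^3 - 4*sqrt(2)*o^2 - 2*o^2 - 24*o + 8*sqrt(2)*o + 48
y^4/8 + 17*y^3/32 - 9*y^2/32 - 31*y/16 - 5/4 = (y/4 + 1)*(y/2 + 1/2)*(y - 2)*(y + 5/4)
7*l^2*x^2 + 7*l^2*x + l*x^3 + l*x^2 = x*(7*l + x)*(l*x + l)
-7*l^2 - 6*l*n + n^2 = (-7*l + n)*(l + n)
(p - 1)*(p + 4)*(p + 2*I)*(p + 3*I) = p^4 + 3*p^3 + 5*I*p^3 - 10*p^2 + 15*I*p^2 - 18*p - 20*I*p + 24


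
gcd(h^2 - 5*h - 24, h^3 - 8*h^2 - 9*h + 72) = h^2 - 5*h - 24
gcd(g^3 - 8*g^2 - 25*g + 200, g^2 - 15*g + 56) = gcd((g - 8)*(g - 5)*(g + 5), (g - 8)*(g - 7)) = g - 8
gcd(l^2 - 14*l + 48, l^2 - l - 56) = l - 8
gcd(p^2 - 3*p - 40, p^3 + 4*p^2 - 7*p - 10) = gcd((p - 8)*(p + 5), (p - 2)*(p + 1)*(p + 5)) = p + 5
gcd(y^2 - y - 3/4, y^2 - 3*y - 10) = 1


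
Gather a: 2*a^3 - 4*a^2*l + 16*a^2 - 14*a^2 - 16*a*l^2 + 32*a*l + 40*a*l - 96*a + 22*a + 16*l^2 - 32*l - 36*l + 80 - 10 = 2*a^3 + a^2*(2 - 4*l) + a*(-16*l^2 + 72*l - 74) + 16*l^2 - 68*l + 70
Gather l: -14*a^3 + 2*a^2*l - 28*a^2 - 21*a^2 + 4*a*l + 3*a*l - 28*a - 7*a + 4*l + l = -14*a^3 - 49*a^2 - 35*a + l*(2*a^2 + 7*a + 5)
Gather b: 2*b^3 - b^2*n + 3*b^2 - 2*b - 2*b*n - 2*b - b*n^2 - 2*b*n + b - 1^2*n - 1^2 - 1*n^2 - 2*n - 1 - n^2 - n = 2*b^3 + b^2*(3 - n) + b*(-n^2 - 4*n - 3) - 2*n^2 - 4*n - 2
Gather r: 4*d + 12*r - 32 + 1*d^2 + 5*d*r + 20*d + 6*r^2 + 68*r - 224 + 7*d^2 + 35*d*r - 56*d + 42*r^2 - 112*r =8*d^2 - 32*d + 48*r^2 + r*(40*d - 32) - 256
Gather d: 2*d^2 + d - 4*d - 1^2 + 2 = 2*d^2 - 3*d + 1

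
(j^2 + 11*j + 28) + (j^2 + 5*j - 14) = 2*j^2 + 16*j + 14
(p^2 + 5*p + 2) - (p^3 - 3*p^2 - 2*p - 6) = -p^3 + 4*p^2 + 7*p + 8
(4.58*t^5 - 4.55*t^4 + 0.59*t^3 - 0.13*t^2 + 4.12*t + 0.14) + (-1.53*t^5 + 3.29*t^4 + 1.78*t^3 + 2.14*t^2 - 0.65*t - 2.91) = 3.05*t^5 - 1.26*t^4 + 2.37*t^3 + 2.01*t^2 + 3.47*t - 2.77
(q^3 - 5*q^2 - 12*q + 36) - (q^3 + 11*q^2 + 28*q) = -16*q^2 - 40*q + 36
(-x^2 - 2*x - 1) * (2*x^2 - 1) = -2*x^4 - 4*x^3 - x^2 + 2*x + 1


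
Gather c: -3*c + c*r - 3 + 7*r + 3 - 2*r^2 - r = c*(r - 3) - 2*r^2 + 6*r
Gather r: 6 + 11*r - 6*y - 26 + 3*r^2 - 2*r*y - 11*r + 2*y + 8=3*r^2 - 2*r*y - 4*y - 12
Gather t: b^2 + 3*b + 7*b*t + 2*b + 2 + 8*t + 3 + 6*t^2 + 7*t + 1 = b^2 + 5*b + 6*t^2 + t*(7*b + 15) + 6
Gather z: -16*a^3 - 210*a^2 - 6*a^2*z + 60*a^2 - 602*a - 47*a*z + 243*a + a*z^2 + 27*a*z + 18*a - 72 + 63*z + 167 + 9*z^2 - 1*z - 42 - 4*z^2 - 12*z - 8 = -16*a^3 - 150*a^2 - 341*a + z^2*(a + 5) + z*(-6*a^2 - 20*a + 50) + 45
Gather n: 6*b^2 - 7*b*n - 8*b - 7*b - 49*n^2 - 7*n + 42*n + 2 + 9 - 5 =6*b^2 - 15*b - 49*n^2 + n*(35 - 7*b) + 6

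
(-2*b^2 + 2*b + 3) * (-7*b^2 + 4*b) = 14*b^4 - 22*b^3 - 13*b^2 + 12*b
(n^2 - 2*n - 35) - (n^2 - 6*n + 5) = 4*n - 40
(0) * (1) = 0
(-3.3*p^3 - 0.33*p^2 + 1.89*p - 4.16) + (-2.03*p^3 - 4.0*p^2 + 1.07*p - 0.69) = -5.33*p^3 - 4.33*p^2 + 2.96*p - 4.85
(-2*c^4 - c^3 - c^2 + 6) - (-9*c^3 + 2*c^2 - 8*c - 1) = -2*c^4 + 8*c^3 - 3*c^2 + 8*c + 7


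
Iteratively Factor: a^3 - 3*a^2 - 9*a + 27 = (a + 3)*(a^2 - 6*a + 9) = (a - 3)*(a + 3)*(a - 3)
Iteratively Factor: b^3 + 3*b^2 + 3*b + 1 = (b + 1)*(b^2 + 2*b + 1) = (b + 1)^2*(b + 1)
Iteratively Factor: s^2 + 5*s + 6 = (s + 3)*(s + 2)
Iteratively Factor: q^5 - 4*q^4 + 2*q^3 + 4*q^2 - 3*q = (q - 1)*(q^4 - 3*q^3 - q^2 + 3*q) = q*(q - 1)*(q^3 - 3*q^2 - q + 3) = q*(q - 1)*(q + 1)*(q^2 - 4*q + 3) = q*(q - 3)*(q - 1)*(q + 1)*(q - 1)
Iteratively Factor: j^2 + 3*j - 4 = (j - 1)*(j + 4)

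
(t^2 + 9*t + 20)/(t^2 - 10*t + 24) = (t^2 + 9*t + 20)/(t^2 - 10*t + 24)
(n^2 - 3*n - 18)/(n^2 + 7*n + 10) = (n^2 - 3*n - 18)/(n^2 + 7*n + 10)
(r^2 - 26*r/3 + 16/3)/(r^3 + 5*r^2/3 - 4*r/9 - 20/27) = 9*(r - 8)/(9*r^2 + 21*r + 10)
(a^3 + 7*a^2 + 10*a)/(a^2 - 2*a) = (a^2 + 7*a + 10)/(a - 2)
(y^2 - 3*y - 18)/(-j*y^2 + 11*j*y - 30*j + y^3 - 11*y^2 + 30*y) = (y + 3)/(-j*y + 5*j + y^2 - 5*y)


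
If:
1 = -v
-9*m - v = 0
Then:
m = 1/9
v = -1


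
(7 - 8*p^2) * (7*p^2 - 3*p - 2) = -56*p^4 + 24*p^3 + 65*p^2 - 21*p - 14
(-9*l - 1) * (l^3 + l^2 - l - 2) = -9*l^4 - 10*l^3 + 8*l^2 + 19*l + 2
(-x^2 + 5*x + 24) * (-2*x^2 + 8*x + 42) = 2*x^4 - 18*x^3 - 50*x^2 + 402*x + 1008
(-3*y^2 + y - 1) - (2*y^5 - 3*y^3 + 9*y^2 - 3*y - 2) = -2*y^5 + 3*y^3 - 12*y^2 + 4*y + 1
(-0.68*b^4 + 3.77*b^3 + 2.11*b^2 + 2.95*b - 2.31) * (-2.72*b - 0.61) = 1.8496*b^5 - 9.8396*b^4 - 8.0389*b^3 - 9.3111*b^2 + 4.4837*b + 1.4091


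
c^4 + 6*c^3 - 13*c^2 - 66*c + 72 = (c - 3)*(c - 1)*(c + 4)*(c + 6)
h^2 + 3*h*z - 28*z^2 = (h - 4*z)*(h + 7*z)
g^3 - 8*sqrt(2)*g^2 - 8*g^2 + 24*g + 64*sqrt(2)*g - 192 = (g - 8)*(g - 6*sqrt(2))*(g - 2*sqrt(2))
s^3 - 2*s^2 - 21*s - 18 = (s - 6)*(s + 1)*(s + 3)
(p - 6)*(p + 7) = p^2 + p - 42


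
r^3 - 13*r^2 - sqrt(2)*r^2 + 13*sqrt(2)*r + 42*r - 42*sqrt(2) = (r - 7)*(r - 6)*(r - sqrt(2))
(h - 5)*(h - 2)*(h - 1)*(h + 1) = h^4 - 7*h^3 + 9*h^2 + 7*h - 10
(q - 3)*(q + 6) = q^2 + 3*q - 18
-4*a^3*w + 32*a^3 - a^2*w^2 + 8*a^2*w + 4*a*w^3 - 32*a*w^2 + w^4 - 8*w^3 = (-a + w)*(a + w)*(4*a + w)*(w - 8)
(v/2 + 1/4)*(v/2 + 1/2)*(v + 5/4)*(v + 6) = v^4/4 + 35*v^3/16 + 151*v^2/32 + 119*v/32 + 15/16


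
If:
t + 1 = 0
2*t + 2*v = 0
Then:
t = -1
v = 1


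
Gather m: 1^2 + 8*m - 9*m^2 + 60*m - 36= -9*m^2 + 68*m - 35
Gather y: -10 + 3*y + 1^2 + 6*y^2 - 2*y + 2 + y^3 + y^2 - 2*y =y^3 + 7*y^2 - y - 7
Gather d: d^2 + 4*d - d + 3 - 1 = d^2 + 3*d + 2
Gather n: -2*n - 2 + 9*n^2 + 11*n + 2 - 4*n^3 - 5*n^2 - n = -4*n^3 + 4*n^2 + 8*n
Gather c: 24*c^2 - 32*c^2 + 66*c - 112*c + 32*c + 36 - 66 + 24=-8*c^2 - 14*c - 6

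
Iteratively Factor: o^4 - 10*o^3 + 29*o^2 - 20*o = (o - 1)*(o^3 - 9*o^2 + 20*o) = (o - 5)*(o - 1)*(o^2 - 4*o) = (o - 5)*(o - 4)*(o - 1)*(o)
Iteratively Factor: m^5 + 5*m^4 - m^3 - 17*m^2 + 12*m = (m - 1)*(m^4 + 6*m^3 + 5*m^2 - 12*m) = (m - 1)^2*(m^3 + 7*m^2 + 12*m) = (m - 1)^2*(m + 3)*(m^2 + 4*m) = (m - 1)^2*(m + 3)*(m + 4)*(m)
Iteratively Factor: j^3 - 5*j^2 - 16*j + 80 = (j - 4)*(j^2 - j - 20) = (j - 5)*(j - 4)*(j + 4)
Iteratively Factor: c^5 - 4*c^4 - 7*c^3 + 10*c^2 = (c)*(c^4 - 4*c^3 - 7*c^2 + 10*c) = c*(c - 5)*(c^3 + c^2 - 2*c) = c^2*(c - 5)*(c^2 + c - 2) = c^2*(c - 5)*(c + 2)*(c - 1)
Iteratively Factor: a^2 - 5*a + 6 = (a - 3)*(a - 2)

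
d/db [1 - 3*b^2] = -6*b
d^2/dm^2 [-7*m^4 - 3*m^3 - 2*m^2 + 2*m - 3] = -84*m^2 - 18*m - 4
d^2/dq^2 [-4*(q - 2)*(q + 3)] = -8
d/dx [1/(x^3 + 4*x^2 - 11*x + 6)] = (-3*x^2 - 8*x + 11)/(x^3 + 4*x^2 - 11*x + 6)^2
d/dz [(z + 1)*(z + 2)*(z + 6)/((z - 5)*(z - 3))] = (z^4 - 16*z^3 - 47*z^2 + 246*z + 396)/(z^4 - 16*z^3 + 94*z^2 - 240*z + 225)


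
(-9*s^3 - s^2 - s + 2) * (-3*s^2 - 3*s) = 27*s^5 + 30*s^4 + 6*s^3 - 3*s^2 - 6*s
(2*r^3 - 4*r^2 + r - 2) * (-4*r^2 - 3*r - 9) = -8*r^5 + 10*r^4 - 10*r^3 + 41*r^2 - 3*r + 18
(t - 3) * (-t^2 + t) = -t^3 + 4*t^2 - 3*t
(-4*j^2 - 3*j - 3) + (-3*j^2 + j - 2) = -7*j^2 - 2*j - 5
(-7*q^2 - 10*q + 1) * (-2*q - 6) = 14*q^3 + 62*q^2 + 58*q - 6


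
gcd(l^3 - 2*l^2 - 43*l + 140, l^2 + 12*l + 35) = l + 7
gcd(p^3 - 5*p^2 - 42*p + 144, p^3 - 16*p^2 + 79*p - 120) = p^2 - 11*p + 24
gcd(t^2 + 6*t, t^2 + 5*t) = t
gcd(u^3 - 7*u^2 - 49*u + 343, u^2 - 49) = u^2 - 49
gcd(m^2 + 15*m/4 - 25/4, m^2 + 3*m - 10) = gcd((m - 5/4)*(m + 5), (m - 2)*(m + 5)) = m + 5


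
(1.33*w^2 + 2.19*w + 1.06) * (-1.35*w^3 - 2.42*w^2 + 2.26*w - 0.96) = -1.7955*w^5 - 6.1751*w^4 - 3.725*w^3 + 1.1074*w^2 + 0.2932*w - 1.0176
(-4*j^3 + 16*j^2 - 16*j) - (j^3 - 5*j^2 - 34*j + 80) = -5*j^3 + 21*j^2 + 18*j - 80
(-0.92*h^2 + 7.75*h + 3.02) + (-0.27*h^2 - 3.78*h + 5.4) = -1.19*h^2 + 3.97*h + 8.42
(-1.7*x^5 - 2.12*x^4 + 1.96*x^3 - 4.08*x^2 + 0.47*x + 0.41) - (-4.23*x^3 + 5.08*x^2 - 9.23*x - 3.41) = -1.7*x^5 - 2.12*x^4 + 6.19*x^3 - 9.16*x^2 + 9.7*x + 3.82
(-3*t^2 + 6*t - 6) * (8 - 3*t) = 9*t^3 - 42*t^2 + 66*t - 48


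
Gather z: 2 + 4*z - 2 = 4*z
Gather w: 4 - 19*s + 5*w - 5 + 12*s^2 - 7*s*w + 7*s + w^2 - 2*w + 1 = 12*s^2 - 12*s + w^2 + w*(3 - 7*s)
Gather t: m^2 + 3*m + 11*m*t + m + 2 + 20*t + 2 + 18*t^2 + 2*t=m^2 + 4*m + 18*t^2 + t*(11*m + 22) + 4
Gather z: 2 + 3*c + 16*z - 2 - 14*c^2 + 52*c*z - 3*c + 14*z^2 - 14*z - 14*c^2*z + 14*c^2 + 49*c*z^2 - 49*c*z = z^2*(49*c + 14) + z*(-14*c^2 + 3*c + 2)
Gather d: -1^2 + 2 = 1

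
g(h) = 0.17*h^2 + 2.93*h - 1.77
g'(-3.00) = 1.91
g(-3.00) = -9.03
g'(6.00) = 4.97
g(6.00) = 21.93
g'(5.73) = 4.88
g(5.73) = 20.60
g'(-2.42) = 2.11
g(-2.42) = -7.87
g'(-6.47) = 0.73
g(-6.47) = -13.61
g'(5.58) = 4.83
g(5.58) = 19.87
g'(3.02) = 3.96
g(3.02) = 8.63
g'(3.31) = 4.06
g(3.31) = 9.79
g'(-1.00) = 2.59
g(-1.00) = -4.53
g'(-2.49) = 2.08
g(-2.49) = -8.01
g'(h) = 0.34*h + 2.93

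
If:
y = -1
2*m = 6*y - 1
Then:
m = -7/2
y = -1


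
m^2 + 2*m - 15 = (m - 3)*(m + 5)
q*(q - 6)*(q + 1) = q^3 - 5*q^2 - 6*q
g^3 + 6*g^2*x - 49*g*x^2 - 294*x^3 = (g - 7*x)*(g + 6*x)*(g + 7*x)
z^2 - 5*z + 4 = (z - 4)*(z - 1)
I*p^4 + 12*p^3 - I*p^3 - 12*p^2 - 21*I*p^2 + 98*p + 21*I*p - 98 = (p - 7*I)^2*(p + 2*I)*(I*p - I)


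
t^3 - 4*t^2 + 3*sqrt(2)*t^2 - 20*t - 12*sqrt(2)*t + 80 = (t - 4)*(t - 2*sqrt(2))*(t + 5*sqrt(2))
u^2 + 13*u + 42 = (u + 6)*(u + 7)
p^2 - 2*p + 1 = (p - 1)^2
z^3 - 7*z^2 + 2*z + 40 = (z - 5)*(z - 4)*(z + 2)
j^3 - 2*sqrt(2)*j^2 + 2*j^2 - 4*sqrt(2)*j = j*(j + 2)*(j - 2*sqrt(2))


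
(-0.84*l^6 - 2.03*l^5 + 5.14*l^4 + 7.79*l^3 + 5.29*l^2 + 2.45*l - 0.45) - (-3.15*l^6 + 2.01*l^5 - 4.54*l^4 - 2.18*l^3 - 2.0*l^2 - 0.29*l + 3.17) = 2.31*l^6 - 4.04*l^5 + 9.68*l^4 + 9.97*l^3 + 7.29*l^2 + 2.74*l - 3.62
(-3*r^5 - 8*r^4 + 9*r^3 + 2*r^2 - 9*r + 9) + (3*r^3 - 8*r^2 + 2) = -3*r^5 - 8*r^4 + 12*r^3 - 6*r^2 - 9*r + 11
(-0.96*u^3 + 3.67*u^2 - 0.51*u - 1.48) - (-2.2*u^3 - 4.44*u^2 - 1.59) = 1.24*u^3 + 8.11*u^2 - 0.51*u + 0.11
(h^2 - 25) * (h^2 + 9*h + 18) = h^4 + 9*h^3 - 7*h^2 - 225*h - 450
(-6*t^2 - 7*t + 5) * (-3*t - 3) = 18*t^3 + 39*t^2 + 6*t - 15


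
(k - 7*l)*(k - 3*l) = k^2 - 10*k*l + 21*l^2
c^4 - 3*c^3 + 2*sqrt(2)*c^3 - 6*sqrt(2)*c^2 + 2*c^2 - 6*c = c*(c - 3)*(c + sqrt(2))^2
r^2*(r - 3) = r^3 - 3*r^2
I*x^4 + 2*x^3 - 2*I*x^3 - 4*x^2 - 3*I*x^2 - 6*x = x*(x - 3)*(x - 2*I)*(I*x + I)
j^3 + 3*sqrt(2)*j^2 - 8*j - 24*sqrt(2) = (j - 2*sqrt(2))*(j + 2*sqrt(2))*(j + 3*sqrt(2))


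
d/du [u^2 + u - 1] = 2*u + 1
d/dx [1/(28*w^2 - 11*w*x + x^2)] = (11*w - 2*x)/(28*w^2 - 11*w*x + x^2)^2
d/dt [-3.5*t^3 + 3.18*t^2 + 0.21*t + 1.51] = -10.5*t^2 + 6.36*t + 0.21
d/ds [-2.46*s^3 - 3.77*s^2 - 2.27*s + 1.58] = -7.38*s^2 - 7.54*s - 2.27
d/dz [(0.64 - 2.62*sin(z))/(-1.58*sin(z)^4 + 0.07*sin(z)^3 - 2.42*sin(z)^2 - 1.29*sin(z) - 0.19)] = (-12.4188*sin(z)^4 + 4.4116*sin(z)^3 - 6.4748*sin(z)^2 + 3.0976*sin(z) + 1.3234)*cos(z)/(2.4964*sin(z)^8 - 0.2212*sin(z)^7 + 7.6521*sin(z)^6 + 3.7376*sin(z)^5 + 6.2762*sin(z)^4 + 6.217*sin(z)^3 + 2.5837*sin(z)^2 + 0.4902*sin(z) + 0.0361)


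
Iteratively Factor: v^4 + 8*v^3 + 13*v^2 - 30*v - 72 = (v + 3)*(v^3 + 5*v^2 - 2*v - 24) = (v + 3)^2*(v^2 + 2*v - 8) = (v - 2)*(v + 3)^2*(v + 4)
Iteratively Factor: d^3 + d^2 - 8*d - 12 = (d - 3)*(d^2 + 4*d + 4) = (d - 3)*(d + 2)*(d + 2)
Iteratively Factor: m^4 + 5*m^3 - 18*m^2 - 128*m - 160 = (m + 4)*(m^3 + m^2 - 22*m - 40) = (m - 5)*(m + 4)*(m^2 + 6*m + 8) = (m - 5)*(m + 2)*(m + 4)*(m + 4)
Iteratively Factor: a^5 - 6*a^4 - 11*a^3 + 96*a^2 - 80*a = (a + 4)*(a^4 - 10*a^3 + 29*a^2 - 20*a) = (a - 4)*(a + 4)*(a^3 - 6*a^2 + 5*a) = (a - 4)*(a - 1)*(a + 4)*(a^2 - 5*a) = a*(a - 4)*(a - 1)*(a + 4)*(a - 5)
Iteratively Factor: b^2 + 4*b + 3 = (b + 3)*(b + 1)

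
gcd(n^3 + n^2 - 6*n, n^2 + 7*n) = n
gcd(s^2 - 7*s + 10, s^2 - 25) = s - 5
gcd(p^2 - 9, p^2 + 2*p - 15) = p - 3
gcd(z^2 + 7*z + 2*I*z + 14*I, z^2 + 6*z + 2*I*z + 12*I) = z + 2*I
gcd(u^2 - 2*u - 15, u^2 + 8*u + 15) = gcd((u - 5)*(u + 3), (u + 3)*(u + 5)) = u + 3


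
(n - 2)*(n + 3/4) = n^2 - 5*n/4 - 3/2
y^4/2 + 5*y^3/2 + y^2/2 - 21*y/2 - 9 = (y/2 + 1/2)*(y - 2)*(y + 3)^2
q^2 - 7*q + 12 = (q - 4)*(q - 3)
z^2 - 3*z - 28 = (z - 7)*(z + 4)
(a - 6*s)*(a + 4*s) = a^2 - 2*a*s - 24*s^2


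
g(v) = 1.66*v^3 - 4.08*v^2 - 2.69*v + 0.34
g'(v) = 4.98*v^2 - 8.16*v - 2.69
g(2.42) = -6.54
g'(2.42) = 6.73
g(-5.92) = -471.13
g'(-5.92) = 220.15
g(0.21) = -0.39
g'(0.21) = -4.18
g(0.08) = 0.10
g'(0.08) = -3.31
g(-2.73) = -56.50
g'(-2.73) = 56.70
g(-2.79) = -59.97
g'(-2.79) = 58.84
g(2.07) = -7.99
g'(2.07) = 1.76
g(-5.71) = -426.37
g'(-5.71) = 206.27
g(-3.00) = -73.13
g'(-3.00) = 66.61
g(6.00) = 195.88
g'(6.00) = 127.63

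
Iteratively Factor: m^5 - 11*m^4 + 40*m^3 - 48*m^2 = (m)*(m^4 - 11*m^3 + 40*m^2 - 48*m) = m*(m - 4)*(m^3 - 7*m^2 + 12*m) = m^2*(m - 4)*(m^2 - 7*m + 12) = m^2*(m - 4)*(m - 3)*(m - 4)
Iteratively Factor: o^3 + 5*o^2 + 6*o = (o + 2)*(o^2 + 3*o) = (o + 2)*(o + 3)*(o)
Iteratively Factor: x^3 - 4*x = (x + 2)*(x^2 - 2*x) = x*(x + 2)*(x - 2)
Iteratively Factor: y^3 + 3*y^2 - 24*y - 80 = (y + 4)*(y^2 - y - 20) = (y + 4)^2*(y - 5)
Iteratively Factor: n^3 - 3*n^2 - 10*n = (n + 2)*(n^2 - 5*n) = n*(n + 2)*(n - 5)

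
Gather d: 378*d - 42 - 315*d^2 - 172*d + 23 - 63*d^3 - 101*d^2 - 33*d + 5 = -63*d^3 - 416*d^2 + 173*d - 14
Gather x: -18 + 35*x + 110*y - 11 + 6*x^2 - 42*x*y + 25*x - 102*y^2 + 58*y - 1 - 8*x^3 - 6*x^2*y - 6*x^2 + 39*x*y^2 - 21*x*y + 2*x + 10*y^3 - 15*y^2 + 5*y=-8*x^3 - 6*x^2*y + x*(39*y^2 - 63*y + 62) + 10*y^3 - 117*y^2 + 173*y - 30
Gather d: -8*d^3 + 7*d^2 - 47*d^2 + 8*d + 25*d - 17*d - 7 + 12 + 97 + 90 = -8*d^3 - 40*d^2 + 16*d + 192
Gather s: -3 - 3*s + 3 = -3*s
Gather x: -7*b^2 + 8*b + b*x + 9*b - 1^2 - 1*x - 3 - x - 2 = -7*b^2 + 17*b + x*(b - 2) - 6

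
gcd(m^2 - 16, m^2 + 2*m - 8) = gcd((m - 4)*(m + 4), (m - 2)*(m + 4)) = m + 4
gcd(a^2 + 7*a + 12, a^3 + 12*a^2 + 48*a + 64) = a + 4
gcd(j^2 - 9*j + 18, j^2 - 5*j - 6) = j - 6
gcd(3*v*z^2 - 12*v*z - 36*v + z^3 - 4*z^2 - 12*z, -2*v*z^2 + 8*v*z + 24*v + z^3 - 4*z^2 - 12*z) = z^2 - 4*z - 12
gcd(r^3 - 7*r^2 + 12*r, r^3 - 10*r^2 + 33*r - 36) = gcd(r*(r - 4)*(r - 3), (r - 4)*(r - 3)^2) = r^2 - 7*r + 12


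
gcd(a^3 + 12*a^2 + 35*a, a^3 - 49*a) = a^2 + 7*a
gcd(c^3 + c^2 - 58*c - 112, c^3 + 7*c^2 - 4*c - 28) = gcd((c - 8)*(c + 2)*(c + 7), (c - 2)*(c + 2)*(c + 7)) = c^2 + 9*c + 14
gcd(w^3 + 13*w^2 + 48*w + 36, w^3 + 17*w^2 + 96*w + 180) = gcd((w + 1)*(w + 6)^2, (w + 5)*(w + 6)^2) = w^2 + 12*w + 36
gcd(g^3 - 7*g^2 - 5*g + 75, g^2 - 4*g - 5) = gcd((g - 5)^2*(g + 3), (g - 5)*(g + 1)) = g - 5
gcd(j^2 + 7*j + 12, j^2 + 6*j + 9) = j + 3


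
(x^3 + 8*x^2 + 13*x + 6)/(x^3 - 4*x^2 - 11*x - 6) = (x + 6)/(x - 6)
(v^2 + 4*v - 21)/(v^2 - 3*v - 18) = (-v^2 - 4*v + 21)/(-v^2 + 3*v + 18)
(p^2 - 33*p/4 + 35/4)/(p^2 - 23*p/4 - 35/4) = (4*p - 5)/(4*p + 5)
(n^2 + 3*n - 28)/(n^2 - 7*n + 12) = (n + 7)/(n - 3)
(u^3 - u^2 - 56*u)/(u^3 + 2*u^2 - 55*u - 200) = u*(u + 7)/(u^2 + 10*u + 25)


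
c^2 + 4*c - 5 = (c - 1)*(c + 5)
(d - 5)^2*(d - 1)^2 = d^4 - 12*d^3 + 46*d^2 - 60*d + 25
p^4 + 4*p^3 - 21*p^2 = p^2*(p - 3)*(p + 7)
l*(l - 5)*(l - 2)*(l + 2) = l^4 - 5*l^3 - 4*l^2 + 20*l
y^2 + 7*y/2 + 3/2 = (y + 1/2)*(y + 3)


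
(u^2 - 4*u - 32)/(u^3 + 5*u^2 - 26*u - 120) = (u - 8)/(u^2 + u - 30)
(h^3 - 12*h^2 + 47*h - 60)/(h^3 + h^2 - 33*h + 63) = (h^2 - 9*h + 20)/(h^2 + 4*h - 21)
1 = 1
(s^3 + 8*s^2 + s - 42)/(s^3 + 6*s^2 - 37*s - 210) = (s^2 + s - 6)/(s^2 - s - 30)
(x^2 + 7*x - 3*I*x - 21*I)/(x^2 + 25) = (x^2 + x*(7 - 3*I) - 21*I)/(x^2 + 25)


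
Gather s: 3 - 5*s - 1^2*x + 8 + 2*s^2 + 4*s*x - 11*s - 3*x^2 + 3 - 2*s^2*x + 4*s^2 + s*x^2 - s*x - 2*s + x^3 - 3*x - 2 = s^2*(6 - 2*x) + s*(x^2 + 3*x - 18) + x^3 - 3*x^2 - 4*x + 12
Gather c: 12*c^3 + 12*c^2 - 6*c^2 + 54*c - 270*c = 12*c^3 + 6*c^2 - 216*c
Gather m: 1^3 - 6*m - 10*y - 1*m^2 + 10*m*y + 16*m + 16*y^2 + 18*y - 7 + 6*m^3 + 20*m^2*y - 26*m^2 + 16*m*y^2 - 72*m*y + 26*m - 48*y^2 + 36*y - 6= 6*m^3 + m^2*(20*y - 27) + m*(16*y^2 - 62*y + 36) - 32*y^2 + 44*y - 12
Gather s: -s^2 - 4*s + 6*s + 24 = -s^2 + 2*s + 24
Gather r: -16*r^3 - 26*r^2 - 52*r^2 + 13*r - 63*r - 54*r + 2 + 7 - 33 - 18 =-16*r^3 - 78*r^2 - 104*r - 42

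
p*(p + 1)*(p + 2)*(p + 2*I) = p^4 + 3*p^3 + 2*I*p^3 + 2*p^2 + 6*I*p^2 + 4*I*p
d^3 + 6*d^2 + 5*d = d*(d + 1)*(d + 5)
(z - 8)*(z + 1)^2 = z^3 - 6*z^2 - 15*z - 8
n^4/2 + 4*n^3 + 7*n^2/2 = n^2*(n/2 + 1/2)*(n + 7)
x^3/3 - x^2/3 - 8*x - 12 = (x/3 + 1)*(x - 6)*(x + 2)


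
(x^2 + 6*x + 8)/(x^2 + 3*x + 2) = (x + 4)/(x + 1)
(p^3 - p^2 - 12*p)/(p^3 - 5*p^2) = (p^2 - p - 12)/(p*(p - 5))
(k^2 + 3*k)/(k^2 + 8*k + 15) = k/(k + 5)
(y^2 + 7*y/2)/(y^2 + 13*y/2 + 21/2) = y/(y + 3)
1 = 1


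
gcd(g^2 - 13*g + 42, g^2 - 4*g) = 1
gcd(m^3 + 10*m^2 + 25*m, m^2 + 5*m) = m^2 + 5*m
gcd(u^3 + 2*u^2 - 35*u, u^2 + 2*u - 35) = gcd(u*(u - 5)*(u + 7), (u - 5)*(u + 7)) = u^2 + 2*u - 35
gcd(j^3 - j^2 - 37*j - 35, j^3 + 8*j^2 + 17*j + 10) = j^2 + 6*j + 5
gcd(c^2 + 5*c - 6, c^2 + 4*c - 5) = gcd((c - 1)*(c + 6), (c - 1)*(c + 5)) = c - 1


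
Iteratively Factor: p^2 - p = (p)*(p - 1)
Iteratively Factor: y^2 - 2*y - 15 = (y - 5)*(y + 3)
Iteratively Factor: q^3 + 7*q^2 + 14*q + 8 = (q + 2)*(q^2 + 5*q + 4) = (q + 1)*(q + 2)*(q + 4)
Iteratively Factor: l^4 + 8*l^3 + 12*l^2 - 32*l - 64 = (l + 4)*(l^3 + 4*l^2 - 4*l - 16) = (l - 2)*(l + 4)*(l^2 + 6*l + 8) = (l - 2)*(l + 4)^2*(l + 2)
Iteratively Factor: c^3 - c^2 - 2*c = (c - 2)*(c^2 + c) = (c - 2)*(c + 1)*(c)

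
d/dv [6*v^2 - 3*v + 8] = 12*v - 3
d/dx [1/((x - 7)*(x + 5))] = 2*(1 - x)/(x^4 - 4*x^3 - 66*x^2 + 140*x + 1225)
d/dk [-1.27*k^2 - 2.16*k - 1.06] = -2.54*k - 2.16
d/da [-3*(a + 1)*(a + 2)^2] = 3*(-3*a - 4)*(a + 2)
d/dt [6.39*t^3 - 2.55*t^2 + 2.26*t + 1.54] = 19.17*t^2 - 5.1*t + 2.26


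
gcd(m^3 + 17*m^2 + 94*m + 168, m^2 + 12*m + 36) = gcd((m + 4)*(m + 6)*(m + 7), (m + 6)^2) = m + 6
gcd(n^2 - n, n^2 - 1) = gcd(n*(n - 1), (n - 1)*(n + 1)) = n - 1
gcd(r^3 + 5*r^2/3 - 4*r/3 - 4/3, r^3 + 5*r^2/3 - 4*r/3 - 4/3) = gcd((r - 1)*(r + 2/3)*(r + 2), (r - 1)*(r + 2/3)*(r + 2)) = r^3 + 5*r^2/3 - 4*r/3 - 4/3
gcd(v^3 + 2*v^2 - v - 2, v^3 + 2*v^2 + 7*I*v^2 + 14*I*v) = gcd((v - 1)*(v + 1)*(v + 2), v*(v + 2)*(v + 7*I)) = v + 2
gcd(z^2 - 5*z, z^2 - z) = z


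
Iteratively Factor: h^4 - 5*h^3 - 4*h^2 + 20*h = (h - 5)*(h^3 - 4*h) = (h - 5)*(h + 2)*(h^2 - 2*h) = h*(h - 5)*(h + 2)*(h - 2)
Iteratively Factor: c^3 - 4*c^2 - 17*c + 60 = (c + 4)*(c^2 - 8*c + 15) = (c - 5)*(c + 4)*(c - 3)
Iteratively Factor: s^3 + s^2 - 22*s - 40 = (s - 5)*(s^2 + 6*s + 8) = (s - 5)*(s + 4)*(s + 2)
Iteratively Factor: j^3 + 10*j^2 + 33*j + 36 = (j + 4)*(j^2 + 6*j + 9) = (j + 3)*(j + 4)*(j + 3)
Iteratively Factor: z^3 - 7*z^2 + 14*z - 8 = (z - 4)*(z^2 - 3*z + 2) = (z - 4)*(z - 1)*(z - 2)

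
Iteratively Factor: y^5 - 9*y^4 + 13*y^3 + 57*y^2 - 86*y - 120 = (y - 5)*(y^4 - 4*y^3 - 7*y^2 + 22*y + 24) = (y - 5)*(y + 1)*(y^3 - 5*y^2 - 2*y + 24) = (y - 5)*(y + 1)*(y + 2)*(y^2 - 7*y + 12) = (y - 5)*(y - 3)*(y + 1)*(y + 2)*(y - 4)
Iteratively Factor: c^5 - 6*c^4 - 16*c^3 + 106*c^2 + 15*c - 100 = (c + 1)*(c^4 - 7*c^3 - 9*c^2 + 115*c - 100) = (c - 5)*(c + 1)*(c^3 - 2*c^2 - 19*c + 20) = (c - 5)*(c - 1)*(c + 1)*(c^2 - c - 20) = (c - 5)*(c - 1)*(c + 1)*(c + 4)*(c - 5)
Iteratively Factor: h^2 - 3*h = (h)*(h - 3)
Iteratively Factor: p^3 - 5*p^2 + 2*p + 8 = (p - 2)*(p^2 - 3*p - 4) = (p - 2)*(p + 1)*(p - 4)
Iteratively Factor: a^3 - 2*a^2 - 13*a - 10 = (a + 2)*(a^2 - 4*a - 5) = (a - 5)*(a + 2)*(a + 1)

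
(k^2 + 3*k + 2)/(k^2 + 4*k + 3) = (k + 2)/(k + 3)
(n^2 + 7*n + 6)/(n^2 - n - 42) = (n + 1)/(n - 7)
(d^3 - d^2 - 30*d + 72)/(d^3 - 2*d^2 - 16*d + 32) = (d^2 + 3*d - 18)/(d^2 + 2*d - 8)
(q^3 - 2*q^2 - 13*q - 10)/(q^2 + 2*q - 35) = (q^2 + 3*q + 2)/(q + 7)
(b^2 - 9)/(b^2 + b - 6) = (b - 3)/(b - 2)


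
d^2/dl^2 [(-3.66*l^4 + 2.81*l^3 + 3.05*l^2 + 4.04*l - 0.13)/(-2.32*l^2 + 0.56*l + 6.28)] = (39.3991680000001*l^6 - 28.5304320000001*l^5 - 313.06176*l^4 + 70.8853120000001*l^3 + 1410.415872*l^2 - 1019.111904*l - 208.288864)/(12.487168*l^6 - 9.042432*l^5 - 99.22176*l^4 + 48.77824*l^3 + 268.58304*l^2 - 66.256512*l - 247.673152)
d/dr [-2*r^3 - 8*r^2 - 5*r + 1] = -6*r^2 - 16*r - 5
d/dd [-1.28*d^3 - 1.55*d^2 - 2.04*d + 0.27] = -3.84*d^2 - 3.1*d - 2.04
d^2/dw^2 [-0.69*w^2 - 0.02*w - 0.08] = -1.38000000000000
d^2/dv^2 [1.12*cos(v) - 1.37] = -1.12*cos(v)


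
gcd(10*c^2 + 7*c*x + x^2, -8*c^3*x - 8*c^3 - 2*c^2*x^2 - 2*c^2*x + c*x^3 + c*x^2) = 2*c + x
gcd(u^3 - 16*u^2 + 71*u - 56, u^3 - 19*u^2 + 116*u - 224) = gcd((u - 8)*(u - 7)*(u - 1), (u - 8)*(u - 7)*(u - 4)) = u^2 - 15*u + 56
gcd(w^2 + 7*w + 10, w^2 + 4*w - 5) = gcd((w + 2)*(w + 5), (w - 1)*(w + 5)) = w + 5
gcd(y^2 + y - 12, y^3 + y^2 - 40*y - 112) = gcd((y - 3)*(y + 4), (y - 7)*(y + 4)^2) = y + 4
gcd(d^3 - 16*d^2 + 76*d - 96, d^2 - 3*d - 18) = d - 6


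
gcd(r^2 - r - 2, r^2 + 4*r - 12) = r - 2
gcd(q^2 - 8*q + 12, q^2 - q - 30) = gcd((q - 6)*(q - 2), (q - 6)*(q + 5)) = q - 6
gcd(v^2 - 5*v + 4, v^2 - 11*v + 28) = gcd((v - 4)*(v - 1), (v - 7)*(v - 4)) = v - 4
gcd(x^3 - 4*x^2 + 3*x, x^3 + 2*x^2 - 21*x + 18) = x^2 - 4*x + 3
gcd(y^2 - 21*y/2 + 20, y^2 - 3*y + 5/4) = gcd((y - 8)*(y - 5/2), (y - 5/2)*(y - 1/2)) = y - 5/2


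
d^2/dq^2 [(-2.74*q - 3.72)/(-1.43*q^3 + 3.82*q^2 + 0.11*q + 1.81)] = (33.618156*q^5 + 1.47919200000004*q^4 - 244.305596*q^3 + 407.294736*q^2 - 46.519728*q - 52.442692)/(2.924207*q^9 - 23.434554*q^8 + 61.926579*q^7 - 63.241459*q^6 + 54.560253*q^5 - 77.66712*q^4 + 9.489766*q^3 - 37.609809*q^2 - 1.081113*q - 5.929741)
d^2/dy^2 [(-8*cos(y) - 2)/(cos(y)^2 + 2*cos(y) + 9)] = 8*(18*(1 - cos(2*y))^2*cos(y) - 2*(1 - cos(2*y))^2 + 689*cos(y) - 118*cos(2*y) - 93*cos(3*y) - 4*cos(5*y) + 198)/(4*cos(y) + cos(2*y) + 19)^3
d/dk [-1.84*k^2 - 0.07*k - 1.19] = -3.68*k - 0.07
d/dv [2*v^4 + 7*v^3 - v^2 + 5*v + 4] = 8*v^3 + 21*v^2 - 2*v + 5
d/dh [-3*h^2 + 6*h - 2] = 6 - 6*h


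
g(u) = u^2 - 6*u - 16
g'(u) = 2*u - 6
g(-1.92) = -0.79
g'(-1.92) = -9.84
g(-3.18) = 13.19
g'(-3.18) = -12.36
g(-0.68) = -11.46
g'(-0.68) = -7.36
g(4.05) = -23.90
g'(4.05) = 2.10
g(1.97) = -23.94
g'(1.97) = -2.06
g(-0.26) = -14.37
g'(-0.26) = -6.52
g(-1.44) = -5.29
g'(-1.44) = -8.88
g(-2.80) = 8.64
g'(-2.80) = -11.60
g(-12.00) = 200.00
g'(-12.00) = -30.00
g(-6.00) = 56.00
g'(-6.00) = -18.00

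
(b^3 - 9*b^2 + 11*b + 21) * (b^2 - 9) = b^5 - 9*b^4 + 2*b^3 + 102*b^2 - 99*b - 189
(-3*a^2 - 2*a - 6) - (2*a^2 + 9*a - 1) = -5*a^2 - 11*a - 5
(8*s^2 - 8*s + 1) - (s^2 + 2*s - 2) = 7*s^2 - 10*s + 3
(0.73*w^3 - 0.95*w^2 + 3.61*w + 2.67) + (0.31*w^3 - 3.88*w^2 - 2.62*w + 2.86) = 1.04*w^3 - 4.83*w^2 + 0.99*w + 5.53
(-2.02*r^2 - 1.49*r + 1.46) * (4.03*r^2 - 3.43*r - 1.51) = -8.1406*r^4 + 0.9239*r^3 + 14.0447*r^2 - 2.7579*r - 2.2046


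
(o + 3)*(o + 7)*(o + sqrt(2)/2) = o^3 + sqrt(2)*o^2/2 + 10*o^2 + 5*sqrt(2)*o + 21*o + 21*sqrt(2)/2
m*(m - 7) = m^2 - 7*m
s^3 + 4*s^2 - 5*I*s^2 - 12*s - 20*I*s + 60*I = (s - 2)*(s + 6)*(s - 5*I)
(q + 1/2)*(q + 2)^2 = q^3 + 9*q^2/2 + 6*q + 2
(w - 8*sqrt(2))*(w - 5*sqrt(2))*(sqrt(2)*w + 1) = sqrt(2)*w^3 - 25*w^2 + 67*sqrt(2)*w + 80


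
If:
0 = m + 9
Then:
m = -9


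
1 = 1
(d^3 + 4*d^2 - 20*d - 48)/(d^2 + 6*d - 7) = (d^3 + 4*d^2 - 20*d - 48)/(d^2 + 6*d - 7)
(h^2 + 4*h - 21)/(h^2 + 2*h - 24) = (h^2 + 4*h - 21)/(h^2 + 2*h - 24)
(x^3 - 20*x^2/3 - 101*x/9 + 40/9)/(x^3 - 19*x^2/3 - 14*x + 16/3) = (x + 5/3)/(x + 2)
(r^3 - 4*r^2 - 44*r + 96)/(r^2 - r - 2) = (r^2 - 2*r - 48)/(r + 1)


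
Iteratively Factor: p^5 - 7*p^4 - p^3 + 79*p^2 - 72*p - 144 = (p + 1)*(p^4 - 8*p^3 + 7*p^2 + 72*p - 144) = (p - 4)*(p + 1)*(p^3 - 4*p^2 - 9*p + 36) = (p - 4)*(p + 1)*(p + 3)*(p^2 - 7*p + 12) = (p - 4)*(p - 3)*(p + 1)*(p + 3)*(p - 4)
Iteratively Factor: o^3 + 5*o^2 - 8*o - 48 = (o + 4)*(o^2 + o - 12) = (o - 3)*(o + 4)*(o + 4)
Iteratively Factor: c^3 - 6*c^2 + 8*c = (c)*(c^2 - 6*c + 8) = c*(c - 4)*(c - 2)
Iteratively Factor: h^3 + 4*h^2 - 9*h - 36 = (h - 3)*(h^2 + 7*h + 12) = (h - 3)*(h + 3)*(h + 4)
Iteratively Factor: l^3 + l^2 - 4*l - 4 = (l - 2)*(l^2 + 3*l + 2) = (l - 2)*(l + 1)*(l + 2)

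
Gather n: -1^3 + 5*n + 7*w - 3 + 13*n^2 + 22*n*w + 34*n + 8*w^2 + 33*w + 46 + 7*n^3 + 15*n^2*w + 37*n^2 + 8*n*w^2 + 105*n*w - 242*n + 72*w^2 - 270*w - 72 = 7*n^3 + n^2*(15*w + 50) + n*(8*w^2 + 127*w - 203) + 80*w^2 - 230*w - 30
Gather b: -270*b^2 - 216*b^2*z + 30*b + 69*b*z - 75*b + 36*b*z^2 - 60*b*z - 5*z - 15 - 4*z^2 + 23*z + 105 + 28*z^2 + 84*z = b^2*(-216*z - 270) + b*(36*z^2 + 9*z - 45) + 24*z^2 + 102*z + 90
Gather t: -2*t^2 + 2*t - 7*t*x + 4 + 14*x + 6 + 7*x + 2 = -2*t^2 + t*(2 - 7*x) + 21*x + 12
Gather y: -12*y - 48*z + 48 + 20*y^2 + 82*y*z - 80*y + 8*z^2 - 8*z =20*y^2 + y*(82*z - 92) + 8*z^2 - 56*z + 48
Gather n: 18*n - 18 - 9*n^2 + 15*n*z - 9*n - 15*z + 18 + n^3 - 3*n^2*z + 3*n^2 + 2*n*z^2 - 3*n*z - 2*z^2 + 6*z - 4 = n^3 + n^2*(-3*z - 6) + n*(2*z^2 + 12*z + 9) - 2*z^2 - 9*z - 4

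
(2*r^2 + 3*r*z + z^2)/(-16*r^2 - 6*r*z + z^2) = (r + z)/(-8*r + z)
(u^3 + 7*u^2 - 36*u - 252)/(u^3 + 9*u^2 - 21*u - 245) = (u^2 - 36)/(u^2 + 2*u - 35)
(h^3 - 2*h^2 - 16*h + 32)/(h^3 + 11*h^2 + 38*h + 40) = (h^2 - 6*h + 8)/(h^2 + 7*h + 10)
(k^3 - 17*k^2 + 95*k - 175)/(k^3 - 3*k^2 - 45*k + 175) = (k - 7)/(k + 7)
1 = 1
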